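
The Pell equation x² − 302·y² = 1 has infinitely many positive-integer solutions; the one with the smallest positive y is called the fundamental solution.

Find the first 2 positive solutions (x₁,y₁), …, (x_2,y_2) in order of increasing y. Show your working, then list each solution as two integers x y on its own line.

4276623 246092
36579008568257 2104885414632

[17; 2,1,1,1,4,…,1,2,34] for √302; ℓ=16 ⇒ convergent index 15
k=0  a_k=17  p_k/q_k = 17/1
…
k=2  a_k=1  p_k/q_k = 52/3
…
k=6  a_k=2  p_k/q_k = 1425/82
k=7  a_k=1  p_k/q_k = 2068/119
k=8  a_k=16  p_k/q_k = 34513/1986
…
k=10  a_k=2  p_k/q_k = 107675/6196
k=11  a_k=4  p_k/q_k = 467281/26889
k=12  a_k=1  p_k/q_k = 574956/33085
…
k=14  a_k=1  p_k/q_k = 1617193/93059
k=15  a_k=2  p_k/q_k = 4276623/246092
(x₁, y₁) = (4276623, 246092);  4276623² − 302·246092² = 1 ✓
(4276623+246092√302)^2 = 36579008568257 + 2104885414632√302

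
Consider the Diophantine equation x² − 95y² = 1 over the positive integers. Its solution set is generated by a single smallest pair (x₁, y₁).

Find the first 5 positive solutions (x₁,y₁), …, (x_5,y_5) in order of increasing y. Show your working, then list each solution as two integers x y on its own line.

39 4
3041 312
237159 24332
18495361 1897584
1442400999 147987220

√95 → a₀=9, period (1,2,1,18); ℓ=4 even so k=3
i=0: a=9 ⇒ p=9, q=1
i=1: a=1 ⇒ p=10, q=1
i=2: a=2 ⇒ p=29, q=3
i=3: a=1 ⇒ p=39, q=4
fundamental: x₁=39, y₁=4  (since 1521 − 95·16 = 1)
n=2: (39,4)∘(39,4) = (39·39+95·4·4, 39·4+4·39) = (3041,312)
n=3: (3041,312)∘(39,4) = (39·3041+95·4·312, 39·312+4·3041) = (237159,24332)
n=4: (237159,24332)∘(39,4) = (39·237159+95·4·24332, 39·24332+4·237159) = (18495361,1897584)
n=5: (18495361,1897584)∘(39,4) = (39·18495361+95·4·1897584, 39·1897584+4·18495361) = (1442400999,147987220)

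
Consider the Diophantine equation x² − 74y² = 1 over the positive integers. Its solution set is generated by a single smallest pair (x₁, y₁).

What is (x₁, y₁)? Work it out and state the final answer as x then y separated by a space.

√74 → a₀=8, period (1,1,1,1,16); ℓ=5 odd so k=9
step 0: (8, 1)  from 8·(1,0) + (0,1)
…
step 2: (17, 2)  from 1·(9,1) + (8,1)
…
step 4: (43, 5)  from 1·(26,3) + (17,2)
step 5: (714, 83)  from 16·(43,5) + (26,3)
step 6: (757, 88)  from 1·(714,83) + (43,5)
…
step 8: (2228, 259)  from 1·(1471,171) + (757,88)
step 9: (3699, 430)  from 1·(2228,259) + (1471,171)
fundamental: x₁=3699, y₁=430  (since 13682601 − 74·184900 = 1)

3699 430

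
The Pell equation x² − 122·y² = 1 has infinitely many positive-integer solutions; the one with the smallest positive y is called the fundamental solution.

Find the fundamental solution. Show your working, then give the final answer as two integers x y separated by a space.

√122 → a₀=11, period (22); ℓ=1 odd so k=1
step 0: (11, 1)  from 11·(1,0) + (0,1)
step 1: (243, 22)  from 22·(11,1) + (1,0)
(x₁, y₁) = (243, 22);  243² − 122·22² = 1 ✓

243 22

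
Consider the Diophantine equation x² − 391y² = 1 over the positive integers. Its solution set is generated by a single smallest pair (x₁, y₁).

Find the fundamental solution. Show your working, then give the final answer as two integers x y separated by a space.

7338680 371133

√391 → a₀=19, period (1,3,2,2,1,…,3,1,38); ℓ=16 even so k=15
step 0: (19, 1)  from 19·(1,0) + (0,1)
…
step 2: (79, 4)  from 3·(20,1) + (19,1)
…
step 5: (613, 31)  from 1·(435,22) + (178,9)
step 6: (1048, 53)  from 1·(613,31) + (435,22)
…
step 8: (52519, 2656)  from 19·(2709,137) + (1048,53)
step 9: (107747, 5449)  from 2·(52519,2656) + (2709,137)
step 10: (160266, 8105)  from 1·(107747,5449) + (52519,2656)
step 11: (268013, 13554)  from 1·(160266,8105) + (107747,5449)
…
step 14: (5678083, 287153)  from 3·(1660597,83980) + (696292,35213)
step 15: (7338680, 371133)  from 1·(5678083,287153) + (1660597,83980)
→ (7338680, 371133).  Check: 7338680²=53856224142400, 391·371133²=53856224142399, difference 1.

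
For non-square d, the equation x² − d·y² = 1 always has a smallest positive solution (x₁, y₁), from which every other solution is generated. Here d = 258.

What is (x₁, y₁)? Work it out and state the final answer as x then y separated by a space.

257 16

√258 = [16; 16,32, …], period ℓ=2 (even) → k=1
k=0  a_k=16  p_k/q_k = 16/1
k=1  a_k=16  p_k/q_k = 257/16
(x₁, y₁) = (257, 16);  257² − 258·16² = 1 ✓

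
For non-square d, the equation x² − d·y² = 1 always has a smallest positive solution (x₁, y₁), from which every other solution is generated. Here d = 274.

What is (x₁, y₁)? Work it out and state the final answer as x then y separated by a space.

3959299 239190

√274 → a₀=16, period (1,1,4,4,1,1,32); ℓ=7 odd so k=13
i=0: a=16 ⇒ p=16, q=1
i=1: a=1 ⇒ p=17, q=1
i=2: a=1 ⇒ p=33, q=2
…
i=4: a=4 ⇒ p=629, q=38
…
i=6: a=1 ⇒ p=1407, q=85
i=7: a=32 ⇒ p=45802, q=2767
i=8: a=1 ⇒ p=47209, q=2852
i=9: a=1 ⇒ p=93011, q=5619
i=10: a=4 ⇒ p=419253, q=25328
i=11: a=4 ⇒ p=1770023, q=106931
i=12: a=1 ⇒ p=2189276, q=132259
i=13: a=1 ⇒ p=3959299, q=239190
fundamental: x₁=3959299, y₁=239190  (since 15676048571401 − 274·57211856100 = 1)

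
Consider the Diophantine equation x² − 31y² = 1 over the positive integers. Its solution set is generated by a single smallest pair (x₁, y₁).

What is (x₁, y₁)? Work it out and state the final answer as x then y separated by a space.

d=31: √d = [5; 1,1,3,5,3,1,1,10] (ℓ=8, even), read p_7/q_7
a_0=5:  p_0=5·1+0=5,  q_0=5·0+1=1
…
a_4=5:  p_4=5·39+11=206,  q_4=5·7+2=37
…
a_6=1:  p_6=1·657+206=863,  q_6=1·118+37=155
a_7=1:  p_7=1·863+657=1520,  q_7=1·155+118=273
fundamental: x₁=1520, y₁=273  (since 2310400 − 31·74529 = 1)

1520 273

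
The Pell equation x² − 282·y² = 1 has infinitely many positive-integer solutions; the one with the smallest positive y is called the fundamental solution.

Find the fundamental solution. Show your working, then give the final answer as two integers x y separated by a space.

[16; 1,3,1,4,1,3,1,32] for √282; ℓ=8 ⇒ convergent index 7
k=0  a_k=16  p_k/q_k = 16/1
…
k=2  a_k=3  p_k/q_k = 67/4
k=3  a_k=1  p_k/q_k = 84/5
k=4  a_k=4  p_k/q_k = 403/24
k=5  a_k=1  p_k/q_k = 487/29
k=6  a_k=3  p_k/q_k = 1864/111
k=7  a_k=1  p_k/q_k = 2351/140
→ (2351, 140).  Check: 2351²=5527201, 282·140²=5527200, difference 1.

2351 140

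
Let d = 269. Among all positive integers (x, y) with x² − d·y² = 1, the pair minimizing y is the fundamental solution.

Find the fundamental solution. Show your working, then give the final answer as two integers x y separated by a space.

√269 = [16; 2,2,32, …], period ℓ=3 (odd) → k=5
i=0: a=16 ⇒ p=16, q=1
i=1: a=2 ⇒ p=33, q=2
i=2: a=2 ⇒ p=82, q=5
i=3: a=32 ⇒ p=2657, q=162
i=4: a=2 ⇒ p=5396, q=329
i=5: a=2 ⇒ p=13449, q=820
→ (13449, 820).  Check: 13449²=180875601, 269·820²=180875600, difference 1.

13449 820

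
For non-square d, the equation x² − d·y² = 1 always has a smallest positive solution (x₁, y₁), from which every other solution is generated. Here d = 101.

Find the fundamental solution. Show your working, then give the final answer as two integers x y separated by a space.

√101 = [10; 20, …], period ℓ=1 (odd) → k=1
i=0: a=10 ⇒ p=10, q=1
i=1: a=20 ⇒ p=201, q=20
fundamental: x₁=201, y₁=20  (since 40401 − 101·400 = 1)

201 20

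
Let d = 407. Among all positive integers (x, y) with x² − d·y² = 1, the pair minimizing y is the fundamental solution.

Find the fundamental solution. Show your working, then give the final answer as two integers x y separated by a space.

√407 = [20; 5,1,2,1,5,40, …], period ℓ=6 (even) → k=5
step 0: (20, 1)  from 20·(1,0) + (0,1)
step 1: (101, 5)  from 5·(20,1) + (1,0)
step 2: (121, 6)  from 1·(101,5) + (20,1)
step 3: (343, 17)  from 2·(121,6) + (101,5)
step 4: (464, 23)  from 1·(343,17) + (121,6)
step 5: (2663, 132)  from 5·(464,23) + (343,17)
→ (2663, 132).  Check: 2663²=7091569, 407·132²=7091568, difference 1.

2663 132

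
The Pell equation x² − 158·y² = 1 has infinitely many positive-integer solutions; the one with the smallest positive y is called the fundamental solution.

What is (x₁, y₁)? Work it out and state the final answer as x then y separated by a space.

√158 = [12; 1,1,3,12,3,1,1,24, …], period ℓ=8 (even) → k=7
i=0: a=12 ⇒ p=12, q=1
i=1: a=1 ⇒ p=13, q=1
i=2: a=1 ⇒ p=25, q=2
…
i=6: a=1 ⇒ p=4412, q=351
i=7: a=1 ⇒ p=7743, q=616
→ (7743, 616).  Check: 7743²=59954049, 158·616²=59954048, difference 1.

7743 616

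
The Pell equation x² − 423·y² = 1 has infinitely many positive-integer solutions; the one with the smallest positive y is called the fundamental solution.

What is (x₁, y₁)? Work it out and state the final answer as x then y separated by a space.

[20; 1,1,3,4,3,1,1,40] for √423; ℓ=8 ⇒ convergent index 7
i=0: a=20 ⇒ p=20, q=1
i=1: a=1 ⇒ p=21, q=1
i=2: a=1 ⇒ p=41, q=2
…
i=5: a=3 ⇒ p=1995, q=97
i=6: a=1 ⇒ p=2612, q=127
i=7: a=1 ⇒ p=4607, q=224
→ (4607, 224).  Check: 4607²=21224449, 423·224²=21224448, difference 1.

4607 224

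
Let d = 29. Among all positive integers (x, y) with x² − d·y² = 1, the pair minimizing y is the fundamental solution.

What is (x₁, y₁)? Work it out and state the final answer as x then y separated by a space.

9801 1820

√29 → a₀=5, period (2,1,1,2,10); ℓ=5 odd so k=9
i=0: a=5 ⇒ p=5, q=1
i=1: a=2 ⇒ p=11, q=2
i=2: a=1 ⇒ p=16, q=3
…
i=5: a=10 ⇒ p=727, q=135
i=6: a=2 ⇒ p=1524, q=283
i=7: a=1 ⇒ p=2251, q=418
i=8: a=1 ⇒ p=3775, q=701
i=9: a=2 ⇒ p=9801, q=1820
fundamental: x₁=9801, y₁=1820  (since 96059601 − 29·3312400 = 1)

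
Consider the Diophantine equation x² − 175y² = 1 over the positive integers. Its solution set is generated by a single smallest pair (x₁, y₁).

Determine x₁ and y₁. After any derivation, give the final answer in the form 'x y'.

2024 153

[13; 4,2,1,2,4,26] for √175; ℓ=6 ⇒ convergent index 5
k=0  a_k=13  p_k/q_k = 13/1
k=1  a_k=4  p_k/q_k = 53/4
k=2  a_k=2  p_k/q_k = 119/9
k=3  a_k=1  p_k/q_k = 172/13
k=4  a_k=2  p_k/q_k = 463/35
k=5  a_k=4  p_k/q_k = 2024/153
(x₁, y₁) = (2024, 153);  2024² − 175·153² = 1 ✓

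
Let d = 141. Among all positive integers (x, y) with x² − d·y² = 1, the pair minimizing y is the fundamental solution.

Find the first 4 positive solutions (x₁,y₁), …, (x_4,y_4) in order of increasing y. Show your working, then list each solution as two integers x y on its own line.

√141 = [11; 1,6,1,22, …], period ℓ=4 (even) → k=3
k=0  a_k=11  p_k/q_k = 11/1
…
k=2  a_k=6  p_k/q_k = 83/7
k=3  a_k=1  p_k/q_k = 95/8
→ (95, 8).  Check: 95²=9025, 141·8²=9024, difference 1.
n=2: (95,8)∘(95,8) = (95·95+141·8·8, 95·8+8·95) = (18049,1520)
n=3: (18049,1520)∘(95,8) = (95·18049+141·8·1520, 95·1520+8·18049) = (3429215,288792)
n=4: (3429215,288792)∘(95,8) = (95·3429215+141·8·288792, 95·288792+8·3429215) = (651532801,54868960)

95 8
18049 1520
3429215 288792
651532801 54868960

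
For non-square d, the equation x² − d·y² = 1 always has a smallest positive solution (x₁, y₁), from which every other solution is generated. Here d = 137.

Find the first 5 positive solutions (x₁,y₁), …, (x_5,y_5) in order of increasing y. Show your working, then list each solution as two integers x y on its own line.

d=137: √d = [11; 1,2,2,1,1,2,2,1,22] (ℓ=9, odd), read p_17/q_17
a_0=11:  p_0=11·1+0=11,  q_0=11·0+1=1
a_1=1:  p_1=1·11+1=12,  q_1=1·1+0=1
a_2=2:  p_2=2·12+11=35,  q_2=2·1+1=3
a_3=2:  p_3=2·35+12=82,  q_3=2·3+1=7
a_4=1:  p_4=1·82+35=117,  q_4=1·7+3=10
…
a_6=2:  p_6=2·199+117=515,  q_6=2·17+10=44
…
a_9=22:  p_9=22·1744+1229=39597,  q_9=22·149+105=3383
a_10=1:  p_10=1·39597+1744=41341,  q_10=1·3383+149=3532
…
a_12=2:  p_12=2·122279+41341=285899,  q_12=2·10447+3532=24426
…
a_15=2:  p_15=2·694077+408178=1796332,  q_15=2·59299+34873=153471
a_16=2:  p_16=2·1796332+694077=4286741,  q_16=2·153471+59299=366241
a_17=1:  p_17=1·4286741+1796332=6083073,  q_17=1·366241+153471=519712
fundamental: x₁=6083073, y₁=519712  (since 37003777123329 − 137·270100562944 = 1)
(6083073+519712√137)^2 = 74007554246657 + 6322892069952√137
(6083073+519712√137)^3 = 900386710067742990849 + 76925228065277725280√137
(6083073+519712√137)^4 = 10954236171143757109591351297 + 935883555725460013412300928√137
(6083073+519712√137)^5 = 133270836576615035597116312473600513 + 11386095977955005515107946008258208√137

6083073 519712
74007554246657 6322892069952
900386710067742990849 76925228065277725280
10954236171143757109591351297 935883555725460013412300928
133270836576615035597116312473600513 11386095977955005515107946008258208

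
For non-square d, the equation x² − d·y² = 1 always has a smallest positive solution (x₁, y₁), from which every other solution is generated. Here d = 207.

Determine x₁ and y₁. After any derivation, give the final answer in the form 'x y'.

[14; 2,1,1,2,1,1,2,28] for √207; ℓ=8 ⇒ convergent index 7
i=0: a=14 ⇒ p=14, q=1
i=1: a=2 ⇒ p=29, q=2
i=2: a=1 ⇒ p=43, q=3
…
i=4: a=2 ⇒ p=187, q=13
…
i=6: a=1 ⇒ p=446, q=31
i=7: a=2 ⇒ p=1151, q=80
(x₁, y₁) = (1151, 80);  1151² − 207·80² = 1 ✓

1151 80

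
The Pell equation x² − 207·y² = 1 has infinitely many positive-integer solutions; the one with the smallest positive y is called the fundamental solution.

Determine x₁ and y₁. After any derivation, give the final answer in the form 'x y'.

√207 = [14; 2,1,1,2,1,1,2,28, …], period ℓ=8 (even) → k=7
step 0: (14, 1)  from 14·(1,0) + (0,1)
step 1: (29, 2)  from 2·(14,1) + (1,0)
step 2: (43, 3)  from 1·(29,2) + (14,1)
…
step 4: (187, 13)  from 2·(72,5) + (43,3)
step 5: (259, 18)  from 1·(187,13) + (72,5)
step 6: (446, 31)  from 1·(259,18) + (187,13)
step 7: (1151, 80)  from 2·(446,31) + (259,18)
(x₁, y₁) = (1151, 80);  1151² − 207·80² = 1 ✓

1151 80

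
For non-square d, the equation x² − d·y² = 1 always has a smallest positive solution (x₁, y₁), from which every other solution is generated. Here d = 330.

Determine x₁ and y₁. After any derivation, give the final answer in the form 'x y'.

d=330: √d = [18; 6,36] (ℓ=2, even), read p_1/q_1
a_0=18:  p_0=18·1+0=18,  q_0=18·0+1=1
a_1=6:  p_1=6·18+1=109,  q_1=6·1+0=6
fundamental: x₁=109, y₁=6  (since 11881 − 330·36 = 1)

109 6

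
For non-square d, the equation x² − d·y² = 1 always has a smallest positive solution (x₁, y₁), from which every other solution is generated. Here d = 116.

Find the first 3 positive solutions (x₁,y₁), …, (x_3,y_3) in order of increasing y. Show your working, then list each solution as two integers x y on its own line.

9801 910
192119201 17837820
3765920568201 349656946730

√116 = [10; 1,3,2,1,4,1,2,3,1,20, …], period ℓ=10 (even) → k=9
step 0: (10, 1)  from 10·(1,0) + (0,1)
step 1: (11, 1)  from 1·(10,1) + (1,0)
step 2: (43, 4)  from 3·(11,1) + (10,1)
…
step 5: (657, 61)  from 4·(140,13) + (97,9)
…
step 8: (7550, 701)  from 3·(2251,209) + (797,74)
step 9: (9801, 910)  from 1·(7550,701) + (2251,209)
(x₁, y₁) = (9801, 910);  9801² − 116·910² = 1 ✓
k=2:  x_2 = 9801·9801+116·910·910 = 192119201,  y_2 = 9801·910+910·9801 = 17837820
k=3:  x_3 = 9801·192119201+116·910·17837820 = 3765920568201,  y_3 = 9801·17837820+910·192119201 = 349656946730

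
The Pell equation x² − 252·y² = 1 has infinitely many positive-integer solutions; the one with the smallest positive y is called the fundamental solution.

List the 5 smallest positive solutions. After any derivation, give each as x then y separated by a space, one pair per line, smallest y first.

127 8
32257 2032
8193151 516120
2081028097 131092448
528572943487 33296965672

d=252: √d = [15; 1,6,1,30] (ℓ=4, even), read p_3/q_3
a_0=15:  p_0=15·1+0=15,  q_0=15·0+1=1
…
a_2=6:  p_2=6·16+15=111,  q_2=6·1+1=7
a_3=1:  p_3=1·111+16=127,  q_3=1·7+1=8
(x₁, y₁) = (127, 8);  127² − 252·8² = 1 ✓
n=2: (127,8)∘(127,8) = (127·127+252·8·8, 127·8+8·127) = (32257,2032)
n=3: (32257,2032)∘(127,8) = (127·32257+252·8·2032, 127·2032+8·32257) = (8193151,516120)
n=4: (8193151,516120)∘(127,8) = (127·8193151+252·8·516120, 127·516120+8·8193151) = (2081028097,131092448)
n=5: (2081028097,131092448)∘(127,8) = (127·2081028097+252·8·131092448, 127·131092448+8·2081028097) = (528572943487,33296965672)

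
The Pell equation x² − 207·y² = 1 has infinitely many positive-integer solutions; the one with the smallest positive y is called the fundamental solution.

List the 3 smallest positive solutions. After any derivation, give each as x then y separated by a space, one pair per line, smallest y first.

1151 80
2649601 184160
6099380351 423936240

d=207: √d = [14; 2,1,1,2,1,1,2,28] (ℓ=8, even), read p_7/q_7
i=0: a=14 ⇒ p=14, q=1
i=1: a=2 ⇒ p=29, q=2
i=2: a=1 ⇒ p=43, q=3
i=3: a=1 ⇒ p=72, q=5
i=4: a=2 ⇒ p=187, q=13
i=5: a=1 ⇒ p=259, q=18
i=6: a=1 ⇒ p=446, q=31
i=7: a=2 ⇒ p=1151, q=80
(x₁, y₁) = (1151, 80);  1151² − 207·80² = 1 ✓
(x_2, y_2) = (1151·1151 + 207·80·80, 1151·80 + 80·1151) = (2649601, 184160)
(x_3, y_3) = (1151·2649601 + 207·80·184160, 1151·184160 + 80·2649601) = (6099380351, 423936240)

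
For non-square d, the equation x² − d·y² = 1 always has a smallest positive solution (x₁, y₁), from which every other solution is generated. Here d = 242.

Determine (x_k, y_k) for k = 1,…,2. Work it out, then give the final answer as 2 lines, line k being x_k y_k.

[15; 1,1,3,1,14,1,3,1,1,30] for √242; ℓ=10 ⇒ convergent index 9
a_0=15:  p_0=15·1+0=15,  q_0=15·0+1=1
a_1=1:  p_1=1·15+1=16,  q_1=1·1+0=1
a_2=1:  p_2=1·16+15=31,  q_2=1·1+1=2
…
a_5=14:  p_5=14·140+109=2069,  q_5=14·9+7=133
…
a_8=1:  p_8=1·8696+2209=10905,  q_8=1·559+142=701
a_9=1:  p_9=1·10905+8696=19601,  q_9=1·701+559=1260
(x₁, y₁) = (19601, 1260);  19601² − 242·1260² = 1 ✓
(x_2, y_2) = (19601·19601 + 242·1260·1260, 19601·1260 + 1260·19601) = (768398401, 49394520)

19601 1260
768398401 49394520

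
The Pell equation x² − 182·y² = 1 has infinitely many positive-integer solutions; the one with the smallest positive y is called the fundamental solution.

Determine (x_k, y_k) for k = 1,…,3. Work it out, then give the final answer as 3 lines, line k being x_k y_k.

[13; 2,26] for √182; ℓ=2 ⇒ convergent index 1
i=0: a=13 ⇒ p=13, q=1
i=1: a=2 ⇒ p=27, q=2
(x₁, y₁) = (27, 2);  27² − 182·2² = 1 ✓
(27+2√182)^2 = 1457 + 108√182
(27+2√182)^3 = 78651 + 5830√182

27 2
1457 108
78651 5830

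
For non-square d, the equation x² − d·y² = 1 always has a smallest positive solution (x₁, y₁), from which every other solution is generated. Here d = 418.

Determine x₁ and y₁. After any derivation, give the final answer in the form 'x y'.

33857 1656

√418 = [20; 2,4,20,4,2,40, …], period ℓ=6 (even) → k=5
i=0: a=20 ⇒ p=20, q=1
i=1: a=2 ⇒ p=41, q=2
i=2: a=4 ⇒ p=184, q=9
i=3: a=20 ⇒ p=3721, q=182
i=4: a=4 ⇒ p=15068, q=737
i=5: a=2 ⇒ p=33857, q=1656
→ (33857, 1656).  Check: 33857²=1146296449, 418·1656²=1146296448, difference 1.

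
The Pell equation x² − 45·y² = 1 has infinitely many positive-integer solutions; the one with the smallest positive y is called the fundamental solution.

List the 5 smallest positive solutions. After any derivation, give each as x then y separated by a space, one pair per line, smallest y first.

√45 → a₀=6, period (1,2,2,2,1,12); ℓ=6 even so k=5
k=0  a_k=6  p_k/q_k = 6/1
k=1  a_k=1  p_k/q_k = 7/1
…
k=3  a_k=2  p_k/q_k = 47/7
k=4  a_k=2  p_k/q_k = 114/17
k=5  a_k=1  p_k/q_k = 161/24
→ (161, 24).  Check: 161²=25921, 45·24²=25920, difference 1.
n=2: (161,24)∘(161,24) = (161·161+45·24·24, 161·24+24·161) = (51841,7728)
n=3: (51841,7728)∘(161,24) = (161·51841+45·24·7728, 161·7728+24·51841) = (16692641,2488392)
n=4: (16692641,2488392)∘(161,24) = (161·16692641+45·24·2488392, 161·2488392+24·16692641) = (5374978561,801254496)
n=5: (5374978561,801254496)∘(161,24) = (161·5374978561+45·24·801254496, 161·801254496+24·5374978561) = (1730726404001,258001459320)

161 24
51841 7728
16692641 2488392
5374978561 801254496
1730726404001 258001459320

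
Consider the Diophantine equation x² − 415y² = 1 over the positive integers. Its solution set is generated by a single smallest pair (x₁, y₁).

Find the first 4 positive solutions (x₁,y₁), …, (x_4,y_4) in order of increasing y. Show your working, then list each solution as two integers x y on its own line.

d=415: √d = [20; 2,1,2,4,6,…,1,2,40] (ℓ=16, even), read p_15/q_15
step 0: (20, 1)  from 20·(1,0) + (0,1)
…
step 7: (9595, 471)  from 1·(5154,253) + (4441,218)
…
step 9: (43534, 2137)  from 1·(33939,1666) + (9595,471)
…
step 12: (2110961, 103623)  from 4·(508372,24955) + (77473,3803)
…
step 14: (6841255, 335824)  from 1·(4730294,232201) + (2110961,103623)
step 15: (18412804, 903849)  from 2·(6841255,335824) + (4730294,232201)
(x₁, y₁) = (18412804, 903849);  18412804² − 415·903849² = 1 ✓
k=2:  x_2 = 18412804·18412804+415·903849·903849 = 678062702284831,  y_2 = 18412804·903849+903849·18412804 = 33284788965192
k=3:  x_3 = 18412804·678062702284831+415·903849·33284788965192 = 24970071273761872339444,  y_3 = 18412804·33284788965192+903849·678062702284831 = 1225732590794885332887
k=4:  x_4 = 18412804·24970071273761872339444+415·903849·1225732590794885332887 = 919538056459614718055705397121,  y_4 = 18412804·1225732590794885332887+903849·24970071273761872339444 = 45138347901436822389057205104

18412804 903849
678062702284831 33284788965192
24970071273761872339444 1225732590794885332887
919538056459614718055705397121 45138347901436822389057205104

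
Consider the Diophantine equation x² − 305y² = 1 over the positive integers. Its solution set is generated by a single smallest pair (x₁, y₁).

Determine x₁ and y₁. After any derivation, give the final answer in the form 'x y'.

d=305: √d = [17; 2,6,2,34] (ℓ=4, even), read p_3/q_3
i=0: a=17 ⇒ p=17, q=1
…
i=2: a=6 ⇒ p=227, q=13
i=3: a=2 ⇒ p=489, q=28
(x₁, y₁) = (489, 28);  489² − 305·28² = 1 ✓

489 28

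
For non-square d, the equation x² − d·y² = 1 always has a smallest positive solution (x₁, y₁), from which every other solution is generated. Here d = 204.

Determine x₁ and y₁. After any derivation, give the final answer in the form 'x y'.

√204 → a₀=14, period (3,1,1,6,1,1,3,28); ℓ=8 even so k=7
step 0: (14, 1)  from 14·(1,0) + (0,1)
…
step 6: (1414, 99)  from 1·(757,53) + (657,46)
step 7: (4999, 350)  from 3·(1414,99) + (757,53)
→ (4999, 350).  Check: 4999²=24990001, 204·350²=24990000, difference 1.

4999 350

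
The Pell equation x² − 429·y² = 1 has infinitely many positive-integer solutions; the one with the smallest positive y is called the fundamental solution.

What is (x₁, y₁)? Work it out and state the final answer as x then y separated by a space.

[20; 1,2,2,9,1,12,1,9,2,2,1,40] for √429; ℓ=12 ⇒ convergent index 11
i=0: a=20 ⇒ p=20, q=1
i=1: a=1 ⇒ p=21, q=1
i=2: a=2 ⇒ p=62, q=3
i=3: a=2 ⇒ p=145, q=7
i=4: a=9 ⇒ p=1367, q=66
…
i=6: a=12 ⇒ p=19511, q=942
i=7: a=1 ⇒ p=21023, q=1015
…
i=9: a=2 ⇒ p=438459, q=21169
i=10: a=2 ⇒ p=1085636, q=52415
i=11: a=1 ⇒ p=1524095, q=73584
fundamental: x₁=1524095, y₁=73584  (since 2322865569025 − 429·5414605056 = 1)

1524095 73584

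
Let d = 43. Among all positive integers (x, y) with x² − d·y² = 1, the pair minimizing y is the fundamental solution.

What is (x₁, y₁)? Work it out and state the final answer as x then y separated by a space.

3482 531

[6; 1,1,3,1,5,1,3,1,1,12] for √43; ℓ=10 ⇒ convergent index 9
k=0  a_k=6  p_k/q_k = 6/1
k=1  a_k=1  p_k/q_k = 7/1
…
k=4  a_k=1  p_k/q_k = 59/9
k=5  a_k=5  p_k/q_k = 341/52
…
k=8  a_k=1  p_k/q_k = 1941/296
k=9  a_k=1  p_k/q_k = 3482/531
→ (3482, 531).  Check: 3482²=12124324, 43·531²=12124323, difference 1.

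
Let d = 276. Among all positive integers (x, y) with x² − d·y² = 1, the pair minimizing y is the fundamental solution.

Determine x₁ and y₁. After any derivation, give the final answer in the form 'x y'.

d=276: √d = [16; 1,1,1,1,2,2,2,1,1,1,1,32] (ℓ=12, even), read p_11/q_11
i=0: a=16 ⇒ p=16, q=1
i=1: a=1 ⇒ p=17, q=1
…
i=3: a=1 ⇒ p=50, q=3
i=4: a=1 ⇒ p=83, q=5
i=5: a=2 ⇒ p=216, q=13
…
i=9: a=1 ⇒ p=3007, q=181
i=10: a=1 ⇒ p=4768, q=287
i=11: a=1 ⇒ p=7775, q=468
fundamental: x₁=7775, y₁=468  (since 60450625 − 276·219024 = 1)

7775 468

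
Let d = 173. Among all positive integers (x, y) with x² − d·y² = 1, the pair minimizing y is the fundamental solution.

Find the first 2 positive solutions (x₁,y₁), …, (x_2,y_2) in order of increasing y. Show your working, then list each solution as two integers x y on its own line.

2499849 190060
12498490045601 950242601880

[13; 6,1,1,6,26] for √173; ℓ=5 ⇒ convergent index 9
k=0  a_k=13  p_k/q_k = 13/1
k=1  a_k=6  p_k/q_k = 79/6
k=2  a_k=1  p_k/q_k = 92/7
k=3  a_k=1  p_k/q_k = 171/13
…
k=5  a_k=26  p_k/q_k = 29239/2223
k=6  a_k=6  p_k/q_k = 176552/13423
k=7  a_k=1  p_k/q_k = 205791/15646
k=8  a_k=1  p_k/q_k = 382343/29069
k=9  a_k=6  p_k/q_k = 2499849/190060
→ (2499849, 190060).  Check: 2499849²=6249245022801, 173·190060²=6249245022800, difference 1.
(2499849+190060√173)^2 = 12498490045601 + 950242601880√173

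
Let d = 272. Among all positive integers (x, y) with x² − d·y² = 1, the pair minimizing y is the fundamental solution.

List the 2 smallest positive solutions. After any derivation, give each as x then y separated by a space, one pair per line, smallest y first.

33 2
2177 132

√272 → a₀=16, period (2,32); ℓ=2 even so k=1
step 0: (16, 1)  from 16·(1,0) + (0,1)
step 1: (33, 2)  from 2·(16,1) + (1,0)
(x₁, y₁) = (33, 2);  33² − 272·2² = 1 ✓
(x_2, y_2) = (33·33 + 272·2·2, 33·2 + 2·33) = (2177, 132)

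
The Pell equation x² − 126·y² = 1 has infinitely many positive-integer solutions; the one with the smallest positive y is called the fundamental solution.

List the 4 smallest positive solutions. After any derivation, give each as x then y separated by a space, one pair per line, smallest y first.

449 40
403201 35920
362074049 32256120
325142092801 28965959840

[11; 4,2,4,22] for √126; ℓ=4 ⇒ convergent index 3
step 0: (11, 1)  from 11·(1,0) + (0,1)
…
step 2: (101, 9)  from 2·(45,4) + (11,1)
step 3: (449, 40)  from 4·(101,9) + (45,4)
(x₁, y₁) = (449, 40);  449² − 126·40² = 1 ✓
(x_2, y_2) = (449·449 + 126·40·40, 449·40 + 40·449) = (403201, 35920)
(x_3, y_3) = (449·403201 + 126·40·35920, 449·35920 + 40·403201) = (362074049, 32256120)
(x_4, y_4) = (449·362074049 + 126·40·32256120, 449·32256120 + 40·362074049) = (325142092801, 28965959840)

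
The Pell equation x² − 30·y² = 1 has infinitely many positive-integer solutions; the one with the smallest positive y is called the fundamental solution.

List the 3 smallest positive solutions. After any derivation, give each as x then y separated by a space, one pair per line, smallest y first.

11 2
241 44
5291 966

√30 → a₀=5, period (2,10); ℓ=2 even so k=1
a_0=5:  p_0=5·1+0=5,  q_0=5·0+1=1
a_1=2:  p_1=2·5+1=11,  q_1=2·1+0=2
fundamental: x₁=11, y₁=2  (since 121 − 30·4 = 1)
(x_2, y_2) = (11·11 + 30·2·2, 11·2 + 2·11) = (241, 44)
(x_3, y_3) = (11·241 + 30·2·44, 11·44 + 2·241) = (5291, 966)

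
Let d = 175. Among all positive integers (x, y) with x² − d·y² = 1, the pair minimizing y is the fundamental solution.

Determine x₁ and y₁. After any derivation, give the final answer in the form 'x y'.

2024 153

[13; 4,2,1,2,4,26] for √175; ℓ=6 ⇒ convergent index 5
a_0=13:  p_0=13·1+0=13,  q_0=13·0+1=1
…
a_2=2:  p_2=2·53+13=119,  q_2=2·4+1=9
…
a_4=2:  p_4=2·172+119=463,  q_4=2·13+9=35
a_5=4:  p_5=4·463+172=2024,  q_5=4·35+13=153
→ (2024, 153).  Check: 2024²=4096576, 175·153²=4096575, difference 1.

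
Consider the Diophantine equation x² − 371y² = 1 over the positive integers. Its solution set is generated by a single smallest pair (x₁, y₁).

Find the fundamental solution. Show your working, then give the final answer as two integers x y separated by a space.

d=371: √d = [19; 3,1,4,1,3,38] (ℓ=6, even), read p_5/q_5
step 0: (19, 1)  from 19·(1,0) + (0,1)
…
step 4: (443, 23)  from 1·(366,19) + (77,4)
step 5: (1695, 88)  from 3·(443,23) + (366,19)
(x₁, y₁) = (1695, 88);  1695² − 371·88² = 1 ✓

1695 88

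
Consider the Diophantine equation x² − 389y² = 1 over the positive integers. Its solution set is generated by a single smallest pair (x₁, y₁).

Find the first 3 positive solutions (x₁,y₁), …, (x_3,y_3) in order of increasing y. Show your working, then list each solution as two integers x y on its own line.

[19; 1,2,1,1,1,1,2,1,38] for √389; ℓ=9 ⇒ convergent index 17
a_0=19:  p_0=19·1+0=19,  q_0=19·0+1=1
…
a_2=2:  p_2=2·20+19=59,  q_2=2·1+1=3
a_3=1:  p_3=1·59+20=79,  q_3=1·3+1=4
a_4=1:  p_4=1·79+59=138,  q_4=1·4+3=7
a_5=1:  p_5=1·138+79=217,  q_5=1·7+4=11
a_6=1:  p_6=1·217+138=355,  q_6=1·11+7=18
…
a_8=1:  p_8=1·927+355=1282,  q_8=1·47+18=65
a_9=38:  p_9=38·1282+927=49643,  q_9=38·65+47=2517
…
a_11=2:  p_11=2·50925+49643=151493,  q_11=2·2582+2517=7681
…
a_15=1:  p_15=1·556329+353911=910240,  q_15=1·28207+17944=46151
a_16=2:  p_16=2·910240+556329=2376809,  q_16=2·46151+28207=120509
a_17=1:  p_17=1·2376809+910240=3287049,  q_17=1·120509+46151=166660
fundamental: x₁=3287049, y₁=166660  (since 10804691128401 − 389·27775555600 = 1)
n=2: (3287049,166660)∘(3287049,166660) = (3287049·3287049+389·166660·166660, 3287049·166660+166660·3287049) = (21609382256801,1095639172680)
n=3: (21609382256801,1095639172680)∘(3287049,166660) = (3287049·21609382256801+389·166660·1095639172680, 3287049·1095639172680+166660·21609382256801) = (142062196675667653449,7202839293837075980)

3287049 166660
21609382256801 1095639172680
142062196675667653449 7202839293837075980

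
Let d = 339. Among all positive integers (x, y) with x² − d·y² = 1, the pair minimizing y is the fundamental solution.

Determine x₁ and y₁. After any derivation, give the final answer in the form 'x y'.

97970 5321

[18; 2,2,2,1,17,1,2,2,2,36] for √339; ℓ=10 ⇒ convergent index 9
i=0: a=18 ⇒ p=18, q=1
i=1: a=2 ⇒ p=37, q=2
i=2: a=2 ⇒ p=92, q=5
i=3: a=2 ⇒ p=221, q=12
i=4: a=1 ⇒ p=313, q=17
i=5: a=17 ⇒ p=5542, q=301
i=6: a=1 ⇒ p=5855, q=318
…
i=8: a=2 ⇒ p=40359, q=2192
i=9: a=2 ⇒ p=97970, q=5321
(x₁, y₁) = (97970, 5321);  97970² − 339·5321² = 1 ✓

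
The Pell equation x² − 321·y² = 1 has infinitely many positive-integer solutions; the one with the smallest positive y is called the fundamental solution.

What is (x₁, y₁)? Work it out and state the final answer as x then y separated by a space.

[17; 1,10,1,34] for √321; ℓ=4 ⇒ convergent index 3
k=0  a_k=17  p_k/q_k = 17/1
…
k=2  a_k=10  p_k/q_k = 197/11
k=3  a_k=1  p_k/q_k = 215/12
fundamental: x₁=215, y₁=12  (since 46225 − 321·144 = 1)

215 12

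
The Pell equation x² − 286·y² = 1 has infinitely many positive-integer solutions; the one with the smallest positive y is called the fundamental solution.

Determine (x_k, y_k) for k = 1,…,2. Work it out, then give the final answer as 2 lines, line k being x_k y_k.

561835 33222
631317134449 37330564740

d=286: √d = [16; 1,10,3,3,2,3,3,10,1,32] (ℓ=10, even), read p_9/q_9
a_0=16:  p_0=16·1+0=16,  q_0=16·0+1=1
a_1=1:  p_1=1·16+1=17,  q_1=1·1+0=1
a_2=10:  p_2=10·17+16=186,  q_2=10·1+1=11
a_3=3:  p_3=3·186+17=575,  q_3=3·11+1=34
a_4=3:  p_4=3·575+186=1911,  q_4=3·34+11=113
a_5=2:  p_5=2·1911+575=4397,  q_5=2·113+34=260
…
a_7=3:  p_7=3·15102+4397=49703,  q_7=3·893+260=2939
a_8=10:  p_8=10·49703+15102=512132,  q_8=10·2939+893=30283
a_9=1:  p_9=1·512132+49703=561835,  q_9=1·30283+2939=33222
fundamental: x₁=561835, y₁=33222  (since 315658567225 − 286·1103701284 = 1)
n=2: (561835,33222)∘(561835,33222) = (561835·561835+286·33222·33222, 561835·33222+33222·561835) = (631317134449,37330564740)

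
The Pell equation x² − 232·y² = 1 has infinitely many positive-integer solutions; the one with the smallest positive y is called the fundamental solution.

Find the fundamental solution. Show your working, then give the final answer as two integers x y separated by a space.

[15; 4,3,7,3,4,30] for √232; ℓ=6 ⇒ convergent index 5
k=0  a_k=15  p_k/q_k = 15/1
…
k=4  a_k=3  p_k/q_k = 4539/298
k=5  a_k=4  p_k/q_k = 19603/1287
(x₁, y₁) = (19603, 1287);  19603² − 232·1287² = 1 ✓

19603 1287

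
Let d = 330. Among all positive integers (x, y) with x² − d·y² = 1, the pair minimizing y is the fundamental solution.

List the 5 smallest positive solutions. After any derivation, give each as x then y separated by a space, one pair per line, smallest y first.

109 6
23761 1308
5179789 285138
1129170241 62158776
246153932749 13550328030

√330 → a₀=18, period (6,36); ℓ=2 even so k=1
step 0: (18, 1)  from 18·(1,0) + (0,1)
step 1: (109, 6)  from 6·(18,1) + (1,0)
(x₁, y₁) = (109, 6);  109² − 330·6² = 1 ✓
n=2: (109,6)∘(109,6) = (109·109+330·6·6, 109·6+6·109) = (23761,1308)
n=3: (23761,1308)∘(109,6) = (109·23761+330·6·1308, 109·1308+6·23761) = (5179789,285138)
n=4: (5179789,285138)∘(109,6) = (109·5179789+330·6·285138, 109·285138+6·5179789) = (1129170241,62158776)
n=5: (1129170241,62158776)∘(109,6) = (109·1129170241+330·6·62158776, 109·62158776+6·1129170241) = (246153932749,13550328030)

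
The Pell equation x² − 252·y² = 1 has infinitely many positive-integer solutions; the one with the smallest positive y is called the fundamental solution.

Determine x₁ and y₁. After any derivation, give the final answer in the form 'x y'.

127 8

√252 → a₀=15, period (1,6,1,30); ℓ=4 even so k=3
i=0: a=15 ⇒ p=15, q=1
i=1: a=1 ⇒ p=16, q=1
i=2: a=6 ⇒ p=111, q=7
i=3: a=1 ⇒ p=127, q=8
(x₁, y₁) = (127, 8);  127² − 252·8² = 1 ✓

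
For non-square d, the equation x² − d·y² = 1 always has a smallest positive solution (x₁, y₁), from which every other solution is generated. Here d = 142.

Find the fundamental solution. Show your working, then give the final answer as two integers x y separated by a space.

143 12

√142 = [11; 1,10,1,22, …], period ℓ=4 (even) → k=3
a_0=11:  p_0=11·1+0=11,  q_0=11·0+1=1
a_1=1:  p_1=1·11+1=12,  q_1=1·1+0=1
a_2=10:  p_2=10·12+11=131,  q_2=10·1+1=11
a_3=1:  p_3=1·131+12=143,  q_3=1·11+1=12
(x₁, y₁) = (143, 12);  143² − 142·12² = 1 ✓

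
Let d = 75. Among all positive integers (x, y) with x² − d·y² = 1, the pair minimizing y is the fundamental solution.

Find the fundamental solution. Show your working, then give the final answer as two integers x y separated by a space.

26 3

[8; 1,1,1,16] for √75; ℓ=4 ⇒ convergent index 3
step 0: (8, 1)  from 8·(1,0) + (0,1)
…
step 2: (17, 2)  from 1·(9,1) + (8,1)
step 3: (26, 3)  from 1·(17,2) + (9,1)
fundamental: x₁=26, y₁=3  (since 676 − 75·9 = 1)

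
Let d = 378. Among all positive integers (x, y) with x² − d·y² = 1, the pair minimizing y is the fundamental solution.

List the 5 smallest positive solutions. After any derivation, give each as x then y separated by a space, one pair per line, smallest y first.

d=378: √d = [19; 2,3,1,4,1,3,2,38] (ℓ=8, even), read p_7/q_7
i=0: a=19 ⇒ p=19, q=1
i=1: a=2 ⇒ p=39, q=2
i=2: a=3 ⇒ p=136, q=7
i=3: a=1 ⇒ p=175, q=9
…
i=5: a=1 ⇒ p=1011, q=52
i=6: a=3 ⇒ p=3869, q=199
i=7: a=2 ⇒ p=8749, q=450
(x₁, y₁) = (8749, 450);  8749² − 378·450² = 1 ✓
k=2:  x_2 = 8749·8749+378·450·450 = 153090001,  y_2 = 8749·450+450·8749 = 7874100
k=3:  x_3 = 8749·153090001+378·450·7874100 = 2678768828749,  y_3 = 8749·7874100+450·153090001 = 137781001350
k=4:  x_4 = 8749·2678768828749+378·450·137781001350 = 46873096812360001,  y_4 = 8749·137781001350+450·2678768828749 = 2410891953748200
k=5:  x_5 = 8749·46873096812360001+378·450·2410891953748200 = 820185445343906468749,  y_5 = 8749·2410891953748200+450·46873096812360001 = 42185787268905002250

8749 450
153090001 7874100
2678768828749 137781001350
46873096812360001 2410891953748200
820185445343906468749 42185787268905002250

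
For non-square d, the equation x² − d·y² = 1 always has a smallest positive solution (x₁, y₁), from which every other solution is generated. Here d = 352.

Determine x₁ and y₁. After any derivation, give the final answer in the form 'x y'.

√352 = [18; 1,3,5,9,5,3,1,36, …], period ℓ=8 (even) → k=7
a_0=18:  p_0=18·1+0=18,  q_0=18·0+1=1
a_1=1:  p_1=1·18+1=19,  q_1=1·1+0=1
a_2=3:  p_2=3·19+18=75,  q_2=3·1+1=4
a_3=5:  p_3=5·75+19=394,  q_3=5·4+1=21
a_4=9:  p_4=9·394+75=3621,  q_4=9·21+4=193
a_5=5:  p_5=5·3621+394=18499,  q_5=5·193+21=986
a_6=3:  p_6=3·18499+3621=59118,  q_6=3·986+193=3151
a_7=1:  p_7=1·59118+18499=77617,  q_7=1·3151+986=4137
→ (77617, 4137).  Check: 77617²=6024398689, 352·4137²=6024398688, difference 1.

77617 4137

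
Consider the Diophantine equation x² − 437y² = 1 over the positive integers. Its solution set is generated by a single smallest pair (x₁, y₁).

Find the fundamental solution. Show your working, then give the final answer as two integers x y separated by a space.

d=437: √d = [20; 1,9,2,9,1,40] (ℓ=6, even), read p_5/q_5
a_0=20:  p_0=20·1+0=20,  q_0=20·0+1=1
a_1=1:  p_1=1·20+1=21,  q_1=1·1+0=1
a_2=9:  p_2=9·21+20=209,  q_2=9·1+1=10
a_3=2:  p_3=2·209+21=439,  q_3=2·10+1=21
a_4=9:  p_4=9·439+209=4160,  q_4=9·21+10=199
a_5=1:  p_5=1·4160+439=4599,  q_5=1·199+21=220
→ (4599, 220).  Check: 4599²=21150801, 437·220²=21150800, difference 1.

4599 220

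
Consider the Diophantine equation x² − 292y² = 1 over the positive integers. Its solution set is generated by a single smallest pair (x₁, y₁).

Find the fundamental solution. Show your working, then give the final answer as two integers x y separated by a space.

d=292: √d = [17; 11,2,1,3,8,3,1,2,11,34] (ℓ=10, even), read p_9/q_9
i=0: a=17 ⇒ p=17, q=1
…
i=2: a=2 ⇒ p=393, q=23
i=3: a=1 ⇒ p=581, q=34
…
i=7: a=1 ⇒ p=72812, q=4261
i=8: a=2 ⇒ p=200767, q=11749
i=9: a=11 ⇒ p=2281249, q=133500
(x₁, y₁) = (2281249, 133500);  2281249² − 292·133500² = 1 ✓

2281249 133500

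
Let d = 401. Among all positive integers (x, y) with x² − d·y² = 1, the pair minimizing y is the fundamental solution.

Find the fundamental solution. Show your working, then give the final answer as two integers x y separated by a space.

d=401: √d = [20; 40] (ℓ=1, odd), read p_1/q_1
step 0: (20, 1)  from 20·(1,0) + (0,1)
step 1: (801, 40)  from 40·(20,1) + (1,0)
(x₁, y₁) = (801, 40);  801² − 401·40² = 1 ✓

801 40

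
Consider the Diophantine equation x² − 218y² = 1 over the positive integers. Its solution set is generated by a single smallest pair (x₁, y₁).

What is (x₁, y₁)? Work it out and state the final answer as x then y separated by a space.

126003 8534

d=218: √d = [14; 1,3,3,1,28] (ℓ=5, odd), read p_9/q_9
i=0: a=14 ⇒ p=14, q=1
…
i=2: a=3 ⇒ p=59, q=4
i=3: a=3 ⇒ p=192, q=13
i=4: a=1 ⇒ p=251, q=17
i=5: a=28 ⇒ p=7220, q=489
i=6: a=1 ⇒ p=7471, q=506
i=7: a=3 ⇒ p=29633, q=2007
i=8: a=3 ⇒ p=96370, q=6527
i=9: a=1 ⇒ p=126003, q=8534
→ (126003, 8534).  Check: 126003²=15876756009, 218·8534²=15876756008, difference 1.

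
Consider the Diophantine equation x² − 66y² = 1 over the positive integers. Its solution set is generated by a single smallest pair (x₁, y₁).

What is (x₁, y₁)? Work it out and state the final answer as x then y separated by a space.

65 8

d=66: √d = [8; 8,16] (ℓ=2, even), read p_1/q_1
a_0=8:  p_0=8·1+0=8,  q_0=8·0+1=1
a_1=8:  p_1=8·8+1=65,  q_1=8·1+0=8
→ (65, 8).  Check: 65²=4225, 66·8²=4224, difference 1.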